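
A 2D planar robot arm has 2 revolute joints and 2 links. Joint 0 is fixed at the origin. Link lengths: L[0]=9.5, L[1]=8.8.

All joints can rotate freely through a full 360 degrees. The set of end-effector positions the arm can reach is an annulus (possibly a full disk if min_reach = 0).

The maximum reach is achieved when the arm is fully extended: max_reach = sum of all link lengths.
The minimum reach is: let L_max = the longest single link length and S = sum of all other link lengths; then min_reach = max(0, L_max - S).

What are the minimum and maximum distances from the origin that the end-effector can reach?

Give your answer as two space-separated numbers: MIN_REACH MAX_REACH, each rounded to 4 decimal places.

Answer: 0.7000 18.3000

Derivation:
Link lengths: [9.5, 8.8]
max_reach = 9.5 + 8.8 = 18.3
L_max = max([9.5, 8.8]) = 9.5
S (sum of others) = 18.3 - 9.5 = 8.8
min_reach = max(0, 9.5 - 8.8) = max(0, 0.7) = 0.7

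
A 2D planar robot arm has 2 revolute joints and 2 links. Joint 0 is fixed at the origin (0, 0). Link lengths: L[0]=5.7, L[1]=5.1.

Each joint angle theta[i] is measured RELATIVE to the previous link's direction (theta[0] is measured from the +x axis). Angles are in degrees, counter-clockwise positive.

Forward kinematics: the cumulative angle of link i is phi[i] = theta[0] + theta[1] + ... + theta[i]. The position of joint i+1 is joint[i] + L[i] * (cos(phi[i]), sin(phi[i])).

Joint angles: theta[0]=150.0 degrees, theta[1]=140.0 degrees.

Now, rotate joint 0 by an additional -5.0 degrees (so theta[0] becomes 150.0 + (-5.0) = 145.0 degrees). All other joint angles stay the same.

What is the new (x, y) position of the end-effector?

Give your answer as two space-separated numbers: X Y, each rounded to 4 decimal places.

Answer: -3.3492 -1.6568

Derivation:
joint[0] = (0.0000, 0.0000)  (base)
link 0: phi[0] = 145 = 145 deg
  cos(145 deg) = -0.8192, sin(145 deg) = 0.5736
  joint[1] = (0.0000, 0.0000) + 5.7 * (-0.8192, 0.5736) = (0.0000 + -4.6692, 0.0000 + 3.2694) = (-4.6692, 3.2694)
link 1: phi[1] = 145 + 140 = 285 deg
  cos(285 deg) = 0.2588, sin(285 deg) = -0.9659
  joint[2] = (-4.6692, 3.2694) + 5.1 * (0.2588, -0.9659) = (-4.6692 + 1.3200, 3.2694 + -4.9262) = (-3.3492, -1.6568)
End effector: (-3.3492, -1.6568)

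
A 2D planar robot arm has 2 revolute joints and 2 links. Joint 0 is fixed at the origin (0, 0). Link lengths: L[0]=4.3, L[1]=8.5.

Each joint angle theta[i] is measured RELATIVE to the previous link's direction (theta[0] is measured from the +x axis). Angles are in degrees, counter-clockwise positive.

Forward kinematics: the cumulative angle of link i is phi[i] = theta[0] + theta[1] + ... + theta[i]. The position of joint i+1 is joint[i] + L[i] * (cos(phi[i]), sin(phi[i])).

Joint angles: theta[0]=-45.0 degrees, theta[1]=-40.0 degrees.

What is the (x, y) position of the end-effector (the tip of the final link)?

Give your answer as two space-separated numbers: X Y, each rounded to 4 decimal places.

joint[0] = (0.0000, 0.0000)  (base)
link 0: phi[0] = -45 = -45 deg
  cos(-45 deg) = 0.7071, sin(-45 deg) = -0.7071
  joint[1] = (0.0000, 0.0000) + 4.3 * (0.7071, -0.7071) = (0.0000 + 3.0406, 0.0000 + -3.0406) = (3.0406, -3.0406)
link 1: phi[1] = -45 + -40 = -85 deg
  cos(-85 deg) = 0.0872, sin(-85 deg) = -0.9962
  joint[2] = (3.0406, -3.0406) + 8.5 * (0.0872, -0.9962) = (3.0406 + 0.7408, -3.0406 + -8.4677) = (3.7814, -11.5082)
End effector: (3.7814, -11.5082)

Answer: 3.7814 -11.5082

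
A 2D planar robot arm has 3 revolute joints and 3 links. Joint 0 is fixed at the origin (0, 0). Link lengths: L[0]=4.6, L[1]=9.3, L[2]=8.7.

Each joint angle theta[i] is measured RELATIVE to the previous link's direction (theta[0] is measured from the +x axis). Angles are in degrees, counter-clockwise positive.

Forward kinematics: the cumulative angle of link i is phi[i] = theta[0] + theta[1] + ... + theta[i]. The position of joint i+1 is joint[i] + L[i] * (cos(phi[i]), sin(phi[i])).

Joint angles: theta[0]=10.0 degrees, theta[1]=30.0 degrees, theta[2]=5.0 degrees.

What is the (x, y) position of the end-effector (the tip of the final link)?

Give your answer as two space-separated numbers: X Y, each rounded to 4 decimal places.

Answer: 17.8062 12.9285

Derivation:
joint[0] = (0.0000, 0.0000)  (base)
link 0: phi[0] = 10 = 10 deg
  cos(10 deg) = 0.9848, sin(10 deg) = 0.1736
  joint[1] = (0.0000, 0.0000) + 4.6 * (0.9848, 0.1736) = (0.0000 + 4.5301, 0.0000 + 0.7988) = (4.5301, 0.7988)
link 1: phi[1] = 10 + 30 = 40 deg
  cos(40 deg) = 0.7660, sin(40 deg) = 0.6428
  joint[2] = (4.5301, 0.7988) + 9.3 * (0.7660, 0.6428) = (4.5301 + 7.1242, 0.7988 + 5.9779) = (11.6543, 6.7767)
link 2: phi[2] = 10 + 30 + 5 = 45 deg
  cos(45 deg) = 0.7071, sin(45 deg) = 0.7071
  joint[3] = (11.6543, 6.7767) + 8.7 * (0.7071, 0.7071) = (11.6543 + 6.1518, 6.7767 + 6.1518) = (17.8062, 12.9285)
End effector: (17.8062, 12.9285)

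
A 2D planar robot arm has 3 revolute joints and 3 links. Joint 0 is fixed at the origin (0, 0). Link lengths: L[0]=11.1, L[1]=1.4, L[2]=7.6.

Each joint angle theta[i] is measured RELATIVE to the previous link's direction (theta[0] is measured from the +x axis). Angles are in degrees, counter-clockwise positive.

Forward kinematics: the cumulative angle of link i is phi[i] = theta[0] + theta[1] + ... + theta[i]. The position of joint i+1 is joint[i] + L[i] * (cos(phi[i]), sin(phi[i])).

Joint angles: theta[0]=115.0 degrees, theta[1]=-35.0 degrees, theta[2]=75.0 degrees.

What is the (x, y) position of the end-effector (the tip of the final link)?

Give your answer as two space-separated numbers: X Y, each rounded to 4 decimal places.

Answer: -11.3359 14.6506

Derivation:
joint[0] = (0.0000, 0.0000)  (base)
link 0: phi[0] = 115 = 115 deg
  cos(115 deg) = -0.4226, sin(115 deg) = 0.9063
  joint[1] = (0.0000, 0.0000) + 11.1 * (-0.4226, 0.9063) = (0.0000 + -4.6911, 0.0000 + 10.0600) = (-4.6911, 10.0600)
link 1: phi[1] = 115 + -35 = 80 deg
  cos(80 deg) = 0.1736, sin(80 deg) = 0.9848
  joint[2] = (-4.6911, 10.0600) + 1.4 * (0.1736, 0.9848) = (-4.6911 + 0.2431, 10.0600 + 1.3787) = (-4.4480, 11.4387)
link 2: phi[2] = 115 + -35 + 75 = 155 deg
  cos(155 deg) = -0.9063, sin(155 deg) = 0.4226
  joint[3] = (-4.4480, 11.4387) + 7.6 * (-0.9063, 0.4226) = (-4.4480 + -6.8879, 11.4387 + 3.2119) = (-11.3359, 14.6506)
End effector: (-11.3359, 14.6506)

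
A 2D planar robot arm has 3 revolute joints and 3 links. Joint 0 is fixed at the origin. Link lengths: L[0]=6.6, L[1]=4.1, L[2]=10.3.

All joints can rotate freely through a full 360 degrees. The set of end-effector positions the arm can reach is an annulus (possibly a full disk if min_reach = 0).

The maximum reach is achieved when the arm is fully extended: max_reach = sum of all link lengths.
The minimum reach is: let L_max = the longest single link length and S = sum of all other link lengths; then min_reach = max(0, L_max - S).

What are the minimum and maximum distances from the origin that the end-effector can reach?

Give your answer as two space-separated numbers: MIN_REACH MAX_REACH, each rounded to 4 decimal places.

Link lengths: [6.6, 4.1, 10.3]
max_reach = 6.6 + 4.1 + 10.3 = 21
L_max = max([6.6, 4.1, 10.3]) = 10.3
S (sum of others) = 21 - 10.3 = 10.7
min_reach = max(0, 10.3 - 10.7) = max(0, -0.4) = 0

Answer: 0.0000 21.0000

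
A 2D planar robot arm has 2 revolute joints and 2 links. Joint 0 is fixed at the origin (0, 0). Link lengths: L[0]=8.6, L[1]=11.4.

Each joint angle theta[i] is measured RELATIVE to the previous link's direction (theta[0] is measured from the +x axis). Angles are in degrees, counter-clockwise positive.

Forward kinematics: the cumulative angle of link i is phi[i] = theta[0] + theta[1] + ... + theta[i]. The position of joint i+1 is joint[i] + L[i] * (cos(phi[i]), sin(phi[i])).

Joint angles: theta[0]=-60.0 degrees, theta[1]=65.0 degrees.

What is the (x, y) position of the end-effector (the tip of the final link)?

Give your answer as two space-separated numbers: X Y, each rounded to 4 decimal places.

joint[0] = (0.0000, 0.0000)  (base)
link 0: phi[0] = -60 = -60 deg
  cos(-60 deg) = 0.5000, sin(-60 deg) = -0.8660
  joint[1] = (0.0000, 0.0000) + 8.6 * (0.5000, -0.8660) = (0.0000 + 4.3000, 0.0000 + -7.4478) = (4.3000, -7.4478)
link 1: phi[1] = -60 + 65 = 5 deg
  cos(5 deg) = 0.9962, sin(5 deg) = 0.0872
  joint[2] = (4.3000, -7.4478) + 11.4 * (0.9962, 0.0872) = (4.3000 + 11.3566, -7.4478 + 0.9936) = (15.6566, -6.4542)
End effector: (15.6566, -6.4542)

Answer: 15.6566 -6.4542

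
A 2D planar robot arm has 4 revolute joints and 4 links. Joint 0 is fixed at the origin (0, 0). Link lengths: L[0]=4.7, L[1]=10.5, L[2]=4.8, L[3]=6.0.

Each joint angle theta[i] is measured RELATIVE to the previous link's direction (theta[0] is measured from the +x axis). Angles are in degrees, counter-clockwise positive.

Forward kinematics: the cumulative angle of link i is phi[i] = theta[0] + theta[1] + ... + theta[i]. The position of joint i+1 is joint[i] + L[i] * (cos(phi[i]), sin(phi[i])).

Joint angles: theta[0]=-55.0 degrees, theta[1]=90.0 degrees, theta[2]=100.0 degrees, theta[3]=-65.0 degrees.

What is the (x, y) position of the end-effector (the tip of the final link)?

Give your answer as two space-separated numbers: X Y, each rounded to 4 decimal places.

Answer: 9.9549 11.2048

Derivation:
joint[0] = (0.0000, 0.0000)  (base)
link 0: phi[0] = -55 = -55 deg
  cos(-55 deg) = 0.5736, sin(-55 deg) = -0.8192
  joint[1] = (0.0000, 0.0000) + 4.7 * (0.5736, -0.8192) = (0.0000 + 2.6958, 0.0000 + -3.8500) = (2.6958, -3.8500)
link 1: phi[1] = -55 + 90 = 35 deg
  cos(35 deg) = 0.8192, sin(35 deg) = 0.5736
  joint[2] = (2.6958, -3.8500) + 10.5 * (0.8192, 0.5736) = (2.6958 + 8.6011, -3.8500 + 6.0226) = (11.2969, 2.1725)
link 2: phi[2] = -55 + 90 + 100 = 135 deg
  cos(135 deg) = -0.7071, sin(135 deg) = 0.7071
  joint[3] = (11.2969, 2.1725) + 4.8 * (-0.7071, 0.7071) = (11.2969 + -3.3941, 2.1725 + 3.3941) = (7.9028, 5.5667)
link 3: phi[3] = -55 + 90 + 100 + -65 = 70 deg
  cos(70 deg) = 0.3420, sin(70 deg) = 0.9397
  joint[4] = (7.9028, 5.5667) + 6 * (0.3420, 0.9397) = (7.9028 + 2.0521, 5.5667 + 5.6382) = (9.9549, 11.2048)
End effector: (9.9549, 11.2048)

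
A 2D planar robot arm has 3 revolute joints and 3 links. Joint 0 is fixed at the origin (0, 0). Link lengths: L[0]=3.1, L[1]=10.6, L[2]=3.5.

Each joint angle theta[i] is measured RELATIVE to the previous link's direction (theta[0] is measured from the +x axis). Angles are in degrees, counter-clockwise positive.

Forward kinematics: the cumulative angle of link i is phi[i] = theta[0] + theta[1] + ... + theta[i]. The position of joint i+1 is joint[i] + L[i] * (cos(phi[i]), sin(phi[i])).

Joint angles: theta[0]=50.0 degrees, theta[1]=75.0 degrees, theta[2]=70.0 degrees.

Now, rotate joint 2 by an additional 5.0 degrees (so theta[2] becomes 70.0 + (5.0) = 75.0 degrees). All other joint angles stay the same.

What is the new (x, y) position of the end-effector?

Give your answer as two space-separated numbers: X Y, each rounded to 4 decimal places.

joint[0] = (0.0000, 0.0000)  (base)
link 0: phi[0] = 50 = 50 deg
  cos(50 deg) = 0.6428, sin(50 deg) = 0.7660
  joint[1] = (0.0000, 0.0000) + 3.1 * (0.6428, 0.7660) = (0.0000 + 1.9926, 0.0000 + 2.3747) = (1.9926, 2.3747)
link 1: phi[1] = 50 + 75 = 125 deg
  cos(125 deg) = -0.5736, sin(125 deg) = 0.8192
  joint[2] = (1.9926, 2.3747) + 10.6 * (-0.5736, 0.8192) = (1.9926 + -6.0799, 2.3747 + 8.6830) = (-4.0873, 11.0577)
link 2: phi[2] = 50 + 75 + 75 = 200 deg
  cos(200 deg) = -0.9397, sin(200 deg) = -0.3420
  joint[3] = (-4.0873, 11.0577) + 3.5 * (-0.9397, -0.3420) = (-4.0873 + -3.2889, 11.0577 + -1.1971) = (-7.3762, 9.8607)
End effector: (-7.3762, 9.8607)

Answer: -7.3762 9.8607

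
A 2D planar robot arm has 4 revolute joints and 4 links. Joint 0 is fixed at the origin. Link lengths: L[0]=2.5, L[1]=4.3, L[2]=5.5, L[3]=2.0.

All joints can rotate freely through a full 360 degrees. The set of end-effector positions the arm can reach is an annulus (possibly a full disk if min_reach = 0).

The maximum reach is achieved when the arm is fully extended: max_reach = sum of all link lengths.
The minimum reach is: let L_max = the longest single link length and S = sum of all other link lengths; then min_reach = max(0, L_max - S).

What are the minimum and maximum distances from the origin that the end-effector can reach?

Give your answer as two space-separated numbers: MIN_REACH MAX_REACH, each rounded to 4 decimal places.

Link lengths: [2.5, 4.3, 5.5, 2.0]
max_reach = 2.5 + 4.3 + 5.5 + 2 = 14.3
L_max = max([2.5, 4.3, 5.5, 2.0]) = 5.5
S (sum of others) = 14.3 - 5.5 = 8.8
min_reach = max(0, 5.5 - 8.8) = max(0, -3.3) = 0

Answer: 0.0000 14.3000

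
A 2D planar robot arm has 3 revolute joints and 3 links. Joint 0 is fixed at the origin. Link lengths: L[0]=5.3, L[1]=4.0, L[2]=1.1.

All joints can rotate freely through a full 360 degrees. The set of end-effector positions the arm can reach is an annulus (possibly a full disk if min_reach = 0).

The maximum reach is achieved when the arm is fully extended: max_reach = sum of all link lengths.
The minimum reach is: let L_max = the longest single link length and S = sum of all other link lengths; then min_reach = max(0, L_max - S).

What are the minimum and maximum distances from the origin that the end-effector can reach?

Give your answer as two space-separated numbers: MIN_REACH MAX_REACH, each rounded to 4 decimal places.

Link lengths: [5.3, 4.0, 1.1]
max_reach = 5.3 + 4 + 1.1 = 10.4
L_max = max([5.3, 4.0, 1.1]) = 5.3
S (sum of others) = 10.4 - 5.3 = 5.1
min_reach = max(0, 5.3 - 5.1) = max(0, 0.2) = 0.2

Answer: 0.2000 10.4000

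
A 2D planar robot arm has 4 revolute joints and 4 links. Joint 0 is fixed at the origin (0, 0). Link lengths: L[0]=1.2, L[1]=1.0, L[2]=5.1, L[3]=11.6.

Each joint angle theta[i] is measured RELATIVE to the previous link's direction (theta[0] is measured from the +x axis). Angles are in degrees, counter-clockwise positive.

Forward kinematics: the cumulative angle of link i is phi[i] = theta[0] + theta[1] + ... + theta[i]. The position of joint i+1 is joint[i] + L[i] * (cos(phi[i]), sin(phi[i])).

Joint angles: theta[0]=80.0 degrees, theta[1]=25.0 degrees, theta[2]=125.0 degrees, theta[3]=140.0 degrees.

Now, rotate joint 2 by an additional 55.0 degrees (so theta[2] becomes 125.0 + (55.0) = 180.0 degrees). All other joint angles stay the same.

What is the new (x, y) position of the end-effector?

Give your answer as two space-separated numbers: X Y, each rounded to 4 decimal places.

Answer: 6.1719 7.7346

Derivation:
joint[0] = (0.0000, 0.0000)  (base)
link 0: phi[0] = 80 = 80 deg
  cos(80 deg) = 0.1736, sin(80 deg) = 0.9848
  joint[1] = (0.0000, 0.0000) + 1.2 * (0.1736, 0.9848) = (0.0000 + 0.2084, 0.0000 + 1.1818) = (0.2084, 1.1818)
link 1: phi[1] = 80 + 25 = 105 deg
  cos(105 deg) = -0.2588, sin(105 deg) = 0.9659
  joint[2] = (0.2084, 1.1818) + 1 * (-0.2588, 0.9659) = (0.2084 + -0.2588, 1.1818 + 0.9659) = (-0.0504, 2.1477)
link 2: phi[2] = 80 + 25 + 180 = 285 deg
  cos(285 deg) = 0.2588, sin(285 deg) = -0.9659
  joint[3] = (-0.0504, 2.1477) + 5.1 * (0.2588, -0.9659) = (-0.0504 + 1.3200, 2.1477 + -4.9262) = (1.2695, -2.7785)
link 3: phi[3] = 80 + 25 + 180 + 140 = 425 deg
  cos(425 deg) = 0.4226, sin(425 deg) = 0.9063
  joint[4] = (1.2695, -2.7785) + 11.6 * (0.4226, 0.9063) = (1.2695 + 4.9024, -2.7785 + 10.5132) = (6.1719, 7.7346)
End effector: (6.1719, 7.7346)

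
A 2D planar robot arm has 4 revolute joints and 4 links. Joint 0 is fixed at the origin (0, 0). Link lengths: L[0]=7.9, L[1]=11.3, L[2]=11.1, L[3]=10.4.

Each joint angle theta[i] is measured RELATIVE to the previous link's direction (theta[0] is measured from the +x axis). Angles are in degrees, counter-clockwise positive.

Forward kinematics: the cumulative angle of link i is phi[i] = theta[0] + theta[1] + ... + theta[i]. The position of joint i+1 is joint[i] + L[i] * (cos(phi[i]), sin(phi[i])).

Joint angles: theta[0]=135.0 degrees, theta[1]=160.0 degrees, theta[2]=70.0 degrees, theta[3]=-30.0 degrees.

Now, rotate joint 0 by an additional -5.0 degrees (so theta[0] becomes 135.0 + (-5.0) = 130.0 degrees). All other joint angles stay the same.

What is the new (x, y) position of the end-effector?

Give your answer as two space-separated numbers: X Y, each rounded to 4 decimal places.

Answer: 18.8935 -9.7668

Derivation:
joint[0] = (0.0000, 0.0000)  (base)
link 0: phi[0] = 130 = 130 deg
  cos(130 deg) = -0.6428, sin(130 deg) = 0.7660
  joint[1] = (0.0000, 0.0000) + 7.9 * (-0.6428, 0.7660) = (0.0000 + -5.0780, 0.0000 + 6.0518) = (-5.0780, 6.0518)
link 1: phi[1] = 130 + 160 = 290 deg
  cos(290 deg) = 0.3420, sin(290 deg) = -0.9397
  joint[2] = (-5.0780, 6.0518) + 11.3 * (0.3420, -0.9397) = (-5.0780 + 3.8648, 6.0518 + -10.6185) = (-1.2132, -4.5668)
link 2: phi[2] = 130 + 160 + 70 = 360 deg
  cos(360 deg) = 1.0000, sin(360 deg) = -0.0000
  joint[3] = (-1.2132, -4.5668) + 11.1 * (1.0000, -0.0000) = (-1.2132 + 11.1000, -4.5668 + -0.0000) = (9.8868, -4.5668)
link 3: phi[3] = 130 + 160 + 70 + -30 = 330 deg
  cos(330 deg) = 0.8660, sin(330 deg) = -0.5000
  joint[4] = (9.8868, -4.5668) + 10.4 * (0.8660, -0.5000) = (9.8868 + 9.0067, -4.5668 + -5.2000) = (18.8935, -9.7668)
End effector: (18.8935, -9.7668)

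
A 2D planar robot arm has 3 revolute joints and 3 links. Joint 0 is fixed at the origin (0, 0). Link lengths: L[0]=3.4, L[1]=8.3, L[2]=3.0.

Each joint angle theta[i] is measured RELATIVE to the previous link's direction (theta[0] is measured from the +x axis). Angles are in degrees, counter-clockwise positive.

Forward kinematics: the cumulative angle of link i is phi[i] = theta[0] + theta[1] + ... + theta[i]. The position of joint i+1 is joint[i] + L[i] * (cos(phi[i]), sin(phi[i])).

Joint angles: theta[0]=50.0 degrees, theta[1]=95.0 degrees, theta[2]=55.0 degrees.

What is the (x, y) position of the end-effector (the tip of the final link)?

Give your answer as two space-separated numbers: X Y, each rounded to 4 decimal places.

joint[0] = (0.0000, 0.0000)  (base)
link 0: phi[0] = 50 = 50 deg
  cos(50 deg) = 0.6428, sin(50 deg) = 0.7660
  joint[1] = (0.0000, 0.0000) + 3.4 * (0.6428, 0.7660) = (0.0000 + 2.1855, 0.0000 + 2.6046) = (2.1855, 2.6046)
link 1: phi[1] = 50 + 95 = 145 deg
  cos(145 deg) = -0.8192, sin(145 deg) = 0.5736
  joint[2] = (2.1855, 2.6046) + 8.3 * (-0.8192, 0.5736) = (2.1855 + -6.7990, 2.6046 + 4.7607) = (-4.6135, 7.3652)
link 2: phi[2] = 50 + 95 + 55 = 200 deg
  cos(200 deg) = -0.9397, sin(200 deg) = -0.3420
  joint[3] = (-4.6135, 7.3652) + 3 * (-0.9397, -0.3420) = (-4.6135 + -2.8191, 7.3652 + -1.0261) = (-7.4326, 6.3392)
End effector: (-7.4326, 6.3392)

Answer: -7.4326 6.3392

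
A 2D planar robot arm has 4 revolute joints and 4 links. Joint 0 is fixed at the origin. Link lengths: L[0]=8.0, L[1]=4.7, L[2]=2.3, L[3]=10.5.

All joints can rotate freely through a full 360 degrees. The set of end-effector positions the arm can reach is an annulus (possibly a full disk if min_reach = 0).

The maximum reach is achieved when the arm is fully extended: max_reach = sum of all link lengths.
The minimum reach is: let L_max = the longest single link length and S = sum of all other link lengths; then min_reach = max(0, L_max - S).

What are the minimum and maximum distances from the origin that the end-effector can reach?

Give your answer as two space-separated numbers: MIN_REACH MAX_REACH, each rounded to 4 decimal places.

Answer: 0.0000 25.5000

Derivation:
Link lengths: [8.0, 4.7, 2.3, 10.5]
max_reach = 8 + 4.7 + 2.3 + 10.5 = 25.5
L_max = max([8.0, 4.7, 2.3, 10.5]) = 10.5
S (sum of others) = 25.5 - 10.5 = 15
min_reach = max(0, 10.5 - 15) = max(0, -4.5) = 0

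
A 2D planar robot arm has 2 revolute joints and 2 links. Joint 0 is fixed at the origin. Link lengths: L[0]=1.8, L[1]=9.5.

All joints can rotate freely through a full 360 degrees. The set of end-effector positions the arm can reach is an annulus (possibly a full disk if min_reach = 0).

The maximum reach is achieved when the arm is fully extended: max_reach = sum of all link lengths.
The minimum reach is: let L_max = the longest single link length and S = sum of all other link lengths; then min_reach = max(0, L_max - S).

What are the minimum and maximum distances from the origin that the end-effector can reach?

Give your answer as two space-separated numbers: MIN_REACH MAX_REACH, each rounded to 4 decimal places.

Answer: 7.7000 11.3000

Derivation:
Link lengths: [1.8, 9.5]
max_reach = 1.8 + 9.5 = 11.3
L_max = max([1.8, 9.5]) = 9.5
S (sum of others) = 11.3 - 9.5 = 1.8
min_reach = max(0, 9.5 - 1.8) = max(0, 7.7) = 7.7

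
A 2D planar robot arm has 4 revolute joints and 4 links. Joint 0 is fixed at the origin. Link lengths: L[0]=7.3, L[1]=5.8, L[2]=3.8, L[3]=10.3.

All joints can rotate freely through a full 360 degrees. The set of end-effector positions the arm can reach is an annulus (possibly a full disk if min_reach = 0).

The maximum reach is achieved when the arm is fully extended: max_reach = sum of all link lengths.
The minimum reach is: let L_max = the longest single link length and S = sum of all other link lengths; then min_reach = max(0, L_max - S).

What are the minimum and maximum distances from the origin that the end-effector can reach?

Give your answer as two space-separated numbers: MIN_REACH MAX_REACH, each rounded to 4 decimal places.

Answer: 0.0000 27.2000

Derivation:
Link lengths: [7.3, 5.8, 3.8, 10.3]
max_reach = 7.3 + 5.8 + 3.8 + 10.3 = 27.2
L_max = max([7.3, 5.8, 3.8, 10.3]) = 10.3
S (sum of others) = 27.2 - 10.3 = 16.9
min_reach = max(0, 10.3 - 16.9) = max(0, -6.6) = 0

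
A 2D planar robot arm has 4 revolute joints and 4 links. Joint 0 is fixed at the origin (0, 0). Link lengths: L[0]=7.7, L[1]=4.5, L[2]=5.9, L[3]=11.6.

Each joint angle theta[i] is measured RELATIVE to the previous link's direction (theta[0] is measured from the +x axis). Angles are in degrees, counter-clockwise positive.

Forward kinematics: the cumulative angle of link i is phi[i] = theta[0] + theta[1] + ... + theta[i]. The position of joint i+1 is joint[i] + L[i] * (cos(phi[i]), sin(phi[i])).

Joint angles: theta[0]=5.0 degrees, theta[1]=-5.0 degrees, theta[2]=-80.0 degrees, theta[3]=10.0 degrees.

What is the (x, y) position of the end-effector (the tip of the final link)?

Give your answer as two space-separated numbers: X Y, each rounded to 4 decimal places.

Answer: 17.1627 -16.0397

Derivation:
joint[0] = (0.0000, 0.0000)  (base)
link 0: phi[0] = 5 = 5 deg
  cos(5 deg) = 0.9962, sin(5 deg) = 0.0872
  joint[1] = (0.0000, 0.0000) + 7.7 * (0.9962, 0.0872) = (0.0000 + 7.6707, 0.0000 + 0.6711) = (7.6707, 0.6711)
link 1: phi[1] = 5 + -5 = 0 deg
  cos(0 deg) = 1.0000, sin(0 deg) = 0.0000
  joint[2] = (7.6707, 0.6711) + 4.5 * (1.0000, 0.0000) = (7.6707 + 4.5000, 0.6711 + 0.0000) = (12.1707, 0.6711)
link 2: phi[2] = 5 + -5 + -80 = -80 deg
  cos(-80 deg) = 0.1736, sin(-80 deg) = -0.9848
  joint[3] = (12.1707, 0.6711) + 5.9 * (0.1736, -0.9848) = (12.1707 + 1.0245, 0.6711 + -5.8104) = (13.1952, -5.1393)
link 3: phi[3] = 5 + -5 + -80 + 10 = -70 deg
  cos(-70 deg) = 0.3420, sin(-70 deg) = -0.9397
  joint[4] = (13.1952, -5.1393) + 11.6 * (0.3420, -0.9397) = (13.1952 + 3.9674, -5.1393 + -10.9004) = (17.1627, -16.0397)
End effector: (17.1627, -16.0397)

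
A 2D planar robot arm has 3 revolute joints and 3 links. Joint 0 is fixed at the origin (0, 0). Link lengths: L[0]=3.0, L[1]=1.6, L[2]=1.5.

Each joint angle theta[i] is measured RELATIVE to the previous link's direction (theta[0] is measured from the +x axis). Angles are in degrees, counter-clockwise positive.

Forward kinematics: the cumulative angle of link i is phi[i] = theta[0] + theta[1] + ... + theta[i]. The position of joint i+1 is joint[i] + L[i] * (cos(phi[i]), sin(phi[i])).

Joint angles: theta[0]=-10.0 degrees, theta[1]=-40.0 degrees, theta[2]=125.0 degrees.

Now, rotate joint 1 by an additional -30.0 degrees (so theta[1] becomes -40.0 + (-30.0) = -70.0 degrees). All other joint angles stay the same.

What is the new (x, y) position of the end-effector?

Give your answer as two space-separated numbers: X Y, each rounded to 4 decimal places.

joint[0] = (0.0000, 0.0000)  (base)
link 0: phi[0] = -10 = -10 deg
  cos(-10 deg) = 0.9848, sin(-10 deg) = -0.1736
  joint[1] = (0.0000, 0.0000) + 3 * (0.9848, -0.1736) = (0.0000 + 2.9544, 0.0000 + -0.5209) = (2.9544, -0.5209)
link 1: phi[1] = -10 + -70 = -80 deg
  cos(-80 deg) = 0.1736, sin(-80 deg) = -0.9848
  joint[2] = (2.9544, -0.5209) + 1.6 * (0.1736, -0.9848) = (2.9544 + 0.2778, -0.5209 + -1.5757) = (3.2323, -2.0966)
link 2: phi[2] = -10 + -70 + 125 = 45 deg
  cos(45 deg) = 0.7071, sin(45 deg) = 0.7071
  joint[3] = (3.2323, -2.0966) + 1.5 * (0.7071, 0.7071) = (3.2323 + 1.0607, -2.0966 + 1.0607) = (4.2929, -1.0360)
End effector: (4.2929, -1.0360)

Answer: 4.2929 -1.0360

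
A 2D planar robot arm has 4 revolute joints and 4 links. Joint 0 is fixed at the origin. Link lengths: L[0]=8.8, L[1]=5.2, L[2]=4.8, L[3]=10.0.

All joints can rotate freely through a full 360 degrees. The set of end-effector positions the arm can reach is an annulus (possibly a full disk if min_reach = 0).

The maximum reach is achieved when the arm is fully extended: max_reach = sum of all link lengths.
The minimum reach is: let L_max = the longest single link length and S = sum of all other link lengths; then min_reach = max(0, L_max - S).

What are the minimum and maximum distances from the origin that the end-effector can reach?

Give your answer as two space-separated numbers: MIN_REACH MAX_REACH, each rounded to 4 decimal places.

Link lengths: [8.8, 5.2, 4.8, 10.0]
max_reach = 8.8 + 5.2 + 4.8 + 10 = 28.8
L_max = max([8.8, 5.2, 4.8, 10.0]) = 10
S (sum of others) = 28.8 - 10 = 18.8
min_reach = max(0, 10 - 18.8) = max(0, -8.8) = 0

Answer: 0.0000 28.8000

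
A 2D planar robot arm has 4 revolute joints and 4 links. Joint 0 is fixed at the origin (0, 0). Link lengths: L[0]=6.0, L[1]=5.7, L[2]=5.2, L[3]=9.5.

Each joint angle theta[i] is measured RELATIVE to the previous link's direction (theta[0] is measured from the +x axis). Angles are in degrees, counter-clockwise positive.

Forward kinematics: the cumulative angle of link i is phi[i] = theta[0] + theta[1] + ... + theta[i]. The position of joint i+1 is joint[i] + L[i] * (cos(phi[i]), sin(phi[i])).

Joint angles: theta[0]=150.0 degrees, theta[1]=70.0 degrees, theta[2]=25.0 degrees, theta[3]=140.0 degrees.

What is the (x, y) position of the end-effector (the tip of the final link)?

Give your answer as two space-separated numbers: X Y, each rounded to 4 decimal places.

joint[0] = (0.0000, 0.0000)  (base)
link 0: phi[0] = 150 = 150 deg
  cos(150 deg) = -0.8660, sin(150 deg) = 0.5000
  joint[1] = (0.0000, 0.0000) + 6 * (-0.8660, 0.5000) = (0.0000 + -5.1962, 0.0000 + 3.0000) = (-5.1962, 3.0000)
link 1: phi[1] = 150 + 70 = 220 deg
  cos(220 deg) = -0.7660, sin(220 deg) = -0.6428
  joint[2] = (-5.1962, 3.0000) + 5.7 * (-0.7660, -0.6428) = (-5.1962 + -4.3665, 3.0000 + -3.6639) = (-9.5626, -0.6639)
link 2: phi[2] = 150 + 70 + 25 = 245 deg
  cos(245 deg) = -0.4226, sin(245 deg) = -0.9063
  joint[3] = (-9.5626, -0.6639) + 5.2 * (-0.4226, -0.9063) = (-9.5626 + -2.1976, -0.6639 + -4.7128) = (-11.7602, -5.3767)
link 3: phi[3] = 150 + 70 + 25 + 140 = 385 deg
  cos(385 deg) = 0.9063, sin(385 deg) = 0.4226
  joint[4] = (-11.7602, -5.3767) + 9.5 * (0.9063, 0.4226) = (-11.7602 + 8.6099, -5.3767 + 4.0149) = (-3.1503, -1.3618)
End effector: (-3.1503, -1.3618)

Answer: -3.1503 -1.3618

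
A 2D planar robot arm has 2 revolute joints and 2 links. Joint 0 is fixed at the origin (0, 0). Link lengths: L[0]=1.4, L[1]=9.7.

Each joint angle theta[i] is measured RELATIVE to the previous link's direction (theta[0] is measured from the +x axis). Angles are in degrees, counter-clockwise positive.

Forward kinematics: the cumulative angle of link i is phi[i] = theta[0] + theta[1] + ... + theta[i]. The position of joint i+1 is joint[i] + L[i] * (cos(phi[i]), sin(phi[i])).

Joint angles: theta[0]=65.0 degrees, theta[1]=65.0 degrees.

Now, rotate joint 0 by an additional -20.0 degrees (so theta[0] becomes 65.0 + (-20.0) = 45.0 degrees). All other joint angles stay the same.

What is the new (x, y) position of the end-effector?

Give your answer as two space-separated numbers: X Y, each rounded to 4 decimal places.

Answer: -2.3276 10.1050

Derivation:
joint[0] = (0.0000, 0.0000)  (base)
link 0: phi[0] = 45 = 45 deg
  cos(45 deg) = 0.7071, sin(45 deg) = 0.7071
  joint[1] = (0.0000, 0.0000) + 1.4 * (0.7071, 0.7071) = (0.0000 + 0.9899, 0.0000 + 0.9899) = (0.9899, 0.9899)
link 1: phi[1] = 45 + 65 = 110 deg
  cos(110 deg) = -0.3420, sin(110 deg) = 0.9397
  joint[2] = (0.9899, 0.9899) + 9.7 * (-0.3420, 0.9397) = (0.9899 + -3.3176, 0.9899 + 9.1150) = (-2.3276, 10.1050)
End effector: (-2.3276, 10.1050)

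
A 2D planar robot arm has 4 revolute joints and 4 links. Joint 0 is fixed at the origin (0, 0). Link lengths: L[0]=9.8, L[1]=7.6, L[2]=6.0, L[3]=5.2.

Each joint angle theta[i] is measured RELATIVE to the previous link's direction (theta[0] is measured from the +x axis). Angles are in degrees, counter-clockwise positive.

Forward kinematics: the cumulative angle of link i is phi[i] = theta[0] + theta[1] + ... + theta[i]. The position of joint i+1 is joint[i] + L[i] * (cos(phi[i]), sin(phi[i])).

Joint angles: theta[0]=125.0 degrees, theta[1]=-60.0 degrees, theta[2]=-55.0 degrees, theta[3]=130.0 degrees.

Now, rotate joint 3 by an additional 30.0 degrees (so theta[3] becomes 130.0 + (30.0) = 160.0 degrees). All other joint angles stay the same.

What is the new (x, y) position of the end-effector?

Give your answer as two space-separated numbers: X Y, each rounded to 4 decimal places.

Answer: -1.6213 16.8605

Derivation:
joint[0] = (0.0000, 0.0000)  (base)
link 0: phi[0] = 125 = 125 deg
  cos(125 deg) = -0.5736, sin(125 deg) = 0.8192
  joint[1] = (0.0000, 0.0000) + 9.8 * (-0.5736, 0.8192) = (0.0000 + -5.6210, 0.0000 + 8.0277) = (-5.6210, 8.0277)
link 1: phi[1] = 125 + -60 = 65 deg
  cos(65 deg) = 0.4226, sin(65 deg) = 0.9063
  joint[2] = (-5.6210, 8.0277) + 7.6 * (0.4226, 0.9063) = (-5.6210 + 3.2119, 8.0277 + 6.8879) = (-2.4092, 14.9156)
link 2: phi[2] = 125 + -60 + -55 = 10 deg
  cos(10 deg) = 0.9848, sin(10 deg) = 0.1736
  joint[3] = (-2.4092, 14.9156) + 6 * (0.9848, 0.1736) = (-2.4092 + 5.9088, 14.9156 + 1.0419) = (3.4997, 15.9575)
link 3: phi[3] = 125 + -60 + -55 + 160 = 170 deg
  cos(170 deg) = -0.9848, sin(170 deg) = 0.1736
  joint[4] = (3.4997, 15.9575) + 5.2 * (-0.9848, 0.1736) = (3.4997 + -5.1210, 15.9575 + 0.9030) = (-1.6213, 16.8605)
End effector: (-1.6213, 16.8605)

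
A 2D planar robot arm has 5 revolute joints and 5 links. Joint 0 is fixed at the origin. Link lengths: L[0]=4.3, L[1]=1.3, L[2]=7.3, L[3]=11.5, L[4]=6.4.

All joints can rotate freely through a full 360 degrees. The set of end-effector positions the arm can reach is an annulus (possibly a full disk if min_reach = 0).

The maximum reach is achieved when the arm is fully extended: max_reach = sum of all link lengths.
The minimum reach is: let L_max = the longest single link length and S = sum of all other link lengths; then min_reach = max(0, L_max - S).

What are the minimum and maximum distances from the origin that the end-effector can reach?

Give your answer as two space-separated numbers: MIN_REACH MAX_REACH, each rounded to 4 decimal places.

Answer: 0.0000 30.8000

Derivation:
Link lengths: [4.3, 1.3, 7.3, 11.5, 6.4]
max_reach = 4.3 + 1.3 + 7.3 + 11.5 + 6.4 = 30.8
L_max = max([4.3, 1.3, 7.3, 11.5, 6.4]) = 11.5
S (sum of others) = 30.8 - 11.5 = 19.3
min_reach = max(0, 11.5 - 19.3) = max(0, -7.8) = 0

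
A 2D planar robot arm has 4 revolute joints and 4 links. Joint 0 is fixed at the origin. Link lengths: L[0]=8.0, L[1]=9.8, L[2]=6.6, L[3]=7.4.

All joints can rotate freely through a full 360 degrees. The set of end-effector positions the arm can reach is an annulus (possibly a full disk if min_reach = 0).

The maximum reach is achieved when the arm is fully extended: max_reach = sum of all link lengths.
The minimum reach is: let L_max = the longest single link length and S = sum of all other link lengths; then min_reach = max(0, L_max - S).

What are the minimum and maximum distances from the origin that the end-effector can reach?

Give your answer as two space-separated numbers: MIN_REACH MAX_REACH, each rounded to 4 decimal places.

Answer: 0.0000 31.8000

Derivation:
Link lengths: [8.0, 9.8, 6.6, 7.4]
max_reach = 8 + 9.8 + 6.6 + 7.4 = 31.8
L_max = max([8.0, 9.8, 6.6, 7.4]) = 9.8
S (sum of others) = 31.8 - 9.8 = 22
min_reach = max(0, 9.8 - 22) = max(0, -12.2) = 0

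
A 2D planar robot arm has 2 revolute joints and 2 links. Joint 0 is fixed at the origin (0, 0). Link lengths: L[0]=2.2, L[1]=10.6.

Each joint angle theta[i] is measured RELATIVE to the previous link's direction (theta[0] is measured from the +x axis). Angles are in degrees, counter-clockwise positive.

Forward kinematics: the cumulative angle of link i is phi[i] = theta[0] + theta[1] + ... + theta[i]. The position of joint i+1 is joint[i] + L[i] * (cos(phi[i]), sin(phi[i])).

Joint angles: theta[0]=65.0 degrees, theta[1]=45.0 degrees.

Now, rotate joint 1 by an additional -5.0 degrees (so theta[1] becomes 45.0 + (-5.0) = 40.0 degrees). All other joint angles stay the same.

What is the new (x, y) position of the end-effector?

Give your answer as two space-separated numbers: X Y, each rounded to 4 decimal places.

Answer: -1.8137 12.2327

Derivation:
joint[0] = (0.0000, 0.0000)  (base)
link 0: phi[0] = 65 = 65 deg
  cos(65 deg) = 0.4226, sin(65 deg) = 0.9063
  joint[1] = (0.0000, 0.0000) + 2.2 * (0.4226, 0.9063) = (0.0000 + 0.9298, 0.0000 + 1.9939) = (0.9298, 1.9939)
link 1: phi[1] = 65 + 40 = 105 deg
  cos(105 deg) = -0.2588, sin(105 deg) = 0.9659
  joint[2] = (0.9298, 1.9939) + 10.6 * (-0.2588, 0.9659) = (0.9298 + -2.7435, 1.9939 + 10.2388) = (-1.8137, 12.2327)
End effector: (-1.8137, 12.2327)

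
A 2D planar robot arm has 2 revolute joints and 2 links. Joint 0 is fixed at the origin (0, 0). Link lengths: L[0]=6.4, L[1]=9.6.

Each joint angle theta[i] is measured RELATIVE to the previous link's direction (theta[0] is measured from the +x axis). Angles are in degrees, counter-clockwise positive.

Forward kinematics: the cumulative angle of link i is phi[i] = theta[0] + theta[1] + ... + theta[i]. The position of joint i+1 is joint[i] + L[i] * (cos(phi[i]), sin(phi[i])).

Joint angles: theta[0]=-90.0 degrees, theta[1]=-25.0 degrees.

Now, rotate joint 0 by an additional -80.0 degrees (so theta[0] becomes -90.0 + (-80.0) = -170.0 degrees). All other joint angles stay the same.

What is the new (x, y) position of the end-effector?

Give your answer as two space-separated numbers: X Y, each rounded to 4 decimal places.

Answer: -15.5757 1.3733

Derivation:
joint[0] = (0.0000, 0.0000)  (base)
link 0: phi[0] = -170 = -170 deg
  cos(-170 deg) = -0.9848, sin(-170 deg) = -0.1736
  joint[1] = (0.0000, 0.0000) + 6.4 * (-0.9848, -0.1736) = (0.0000 + -6.3028, 0.0000 + -1.1113) = (-6.3028, -1.1113)
link 1: phi[1] = -170 + -25 = -195 deg
  cos(-195 deg) = -0.9659, sin(-195 deg) = 0.2588
  joint[2] = (-6.3028, -1.1113) + 9.6 * (-0.9659, 0.2588) = (-6.3028 + -9.2729, -1.1113 + 2.4847) = (-15.5757, 1.3733)
End effector: (-15.5757, 1.3733)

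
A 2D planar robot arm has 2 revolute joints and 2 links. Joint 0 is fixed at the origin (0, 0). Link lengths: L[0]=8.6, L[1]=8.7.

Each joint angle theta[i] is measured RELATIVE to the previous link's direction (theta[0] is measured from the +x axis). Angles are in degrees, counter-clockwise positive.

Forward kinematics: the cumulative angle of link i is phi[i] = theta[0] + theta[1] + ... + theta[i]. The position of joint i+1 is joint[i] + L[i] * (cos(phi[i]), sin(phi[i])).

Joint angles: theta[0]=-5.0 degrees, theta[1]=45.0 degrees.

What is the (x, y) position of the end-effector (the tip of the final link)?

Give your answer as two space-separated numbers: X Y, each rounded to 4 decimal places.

Answer: 15.2319 4.8427

Derivation:
joint[0] = (0.0000, 0.0000)  (base)
link 0: phi[0] = -5 = -5 deg
  cos(-5 deg) = 0.9962, sin(-5 deg) = -0.0872
  joint[1] = (0.0000, 0.0000) + 8.6 * (0.9962, -0.0872) = (0.0000 + 8.5673, 0.0000 + -0.7495) = (8.5673, -0.7495)
link 1: phi[1] = -5 + 45 = 40 deg
  cos(40 deg) = 0.7660, sin(40 deg) = 0.6428
  joint[2] = (8.5673, -0.7495) + 8.7 * (0.7660, 0.6428) = (8.5673 + 6.6646, -0.7495 + 5.5923) = (15.2319, 4.8427)
End effector: (15.2319, 4.8427)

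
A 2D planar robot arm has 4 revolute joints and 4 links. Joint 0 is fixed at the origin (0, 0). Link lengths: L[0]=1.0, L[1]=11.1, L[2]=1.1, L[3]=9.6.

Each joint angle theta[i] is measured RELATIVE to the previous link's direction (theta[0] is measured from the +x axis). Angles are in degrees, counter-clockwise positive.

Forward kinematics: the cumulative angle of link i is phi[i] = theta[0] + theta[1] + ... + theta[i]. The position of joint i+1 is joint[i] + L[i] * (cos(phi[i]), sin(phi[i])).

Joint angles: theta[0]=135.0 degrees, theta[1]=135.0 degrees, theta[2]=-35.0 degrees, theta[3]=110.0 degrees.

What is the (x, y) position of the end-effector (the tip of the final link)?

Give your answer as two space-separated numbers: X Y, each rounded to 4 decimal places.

Answer: 7.9348 -13.7786

Derivation:
joint[0] = (0.0000, 0.0000)  (base)
link 0: phi[0] = 135 = 135 deg
  cos(135 deg) = -0.7071, sin(135 deg) = 0.7071
  joint[1] = (0.0000, 0.0000) + 1 * (-0.7071, 0.7071) = (0.0000 + -0.7071, 0.0000 + 0.7071) = (-0.7071, 0.7071)
link 1: phi[1] = 135 + 135 = 270 deg
  cos(270 deg) = -0.0000, sin(270 deg) = -1.0000
  joint[2] = (-0.7071, 0.7071) + 11.1 * (-0.0000, -1.0000) = (-0.7071 + -0.0000, 0.7071 + -11.1000) = (-0.7071, -10.3929)
link 2: phi[2] = 135 + 135 + -35 = 235 deg
  cos(235 deg) = -0.5736, sin(235 deg) = -0.8192
  joint[3] = (-0.7071, -10.3929) + 1.1 * (-0.5736, -0.8192) = (-0.7071 + -0.6309, -10.3929 + -0.9011) = (-1.3380, -11.2940)
link 3: phi[3] = 135 + 135 + -35 + 110 = 345 deg
  cos(345 deg) = 0.9659, sin(345 deg) = -0.2588
  joint[4] = (-1.3380, -11.2940) + 9.6 * (0.9659, -0.2588) = (-1.3380 + 9.2729, -11.2940 + -2.4847) = (7.9348, -13.7786)
End effector: (7.9348, -13.7786)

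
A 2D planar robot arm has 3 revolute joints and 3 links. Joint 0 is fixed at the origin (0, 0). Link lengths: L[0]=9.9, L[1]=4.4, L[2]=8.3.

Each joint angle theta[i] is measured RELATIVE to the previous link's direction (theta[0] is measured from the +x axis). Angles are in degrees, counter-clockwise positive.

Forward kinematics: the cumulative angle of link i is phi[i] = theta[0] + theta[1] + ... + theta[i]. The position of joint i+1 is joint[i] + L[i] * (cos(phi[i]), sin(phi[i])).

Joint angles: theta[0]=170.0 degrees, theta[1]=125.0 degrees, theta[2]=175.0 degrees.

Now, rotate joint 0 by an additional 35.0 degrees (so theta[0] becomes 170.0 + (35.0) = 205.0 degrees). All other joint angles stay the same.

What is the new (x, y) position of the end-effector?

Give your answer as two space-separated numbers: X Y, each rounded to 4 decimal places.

joint[0] = (0.0000, 0.0000)  (base)
link 0: phi[0] = 205 = 205 deg
  cos(205 deg) = -0.9063, sin(205 deg) = -0.4226
  joint[1] = (0.0000, 0.0000) + 9.9 * (-0.9063, -0.4226) = (0.0000 + -8.9724, 0.0000 + -4.1839) = (-8.9724, -4.1839)
link 1: phi[1] = 205 + 125 = 330 deg
  cos(330 deg) = 0.8660, sin(330 deg) = -0.5000
  joint[2] = (-8.9724, -4.1839) + 4.4 * (0.8660, -0.5000) = (-8.9724 + 3.8105, -4.1839 + -2.2000) = (-5.1619, -6.3839)
link 2: phi[2] = 205 + 125 + 175 = 505 deg
  cos(505 deg) = -0.8192, sin(505 deg) = 0.5736
  joint[3] = (-5.1619, -6.3839) + 8.3 * (-0.8192, 0.5736) = (-5.1619 + -6.7990, -6.3839 + 4.7607) = (-11.9609, -1.6232)
End effector: (-11.9609, -1.6232)

Answer: -11.9609 -1.6232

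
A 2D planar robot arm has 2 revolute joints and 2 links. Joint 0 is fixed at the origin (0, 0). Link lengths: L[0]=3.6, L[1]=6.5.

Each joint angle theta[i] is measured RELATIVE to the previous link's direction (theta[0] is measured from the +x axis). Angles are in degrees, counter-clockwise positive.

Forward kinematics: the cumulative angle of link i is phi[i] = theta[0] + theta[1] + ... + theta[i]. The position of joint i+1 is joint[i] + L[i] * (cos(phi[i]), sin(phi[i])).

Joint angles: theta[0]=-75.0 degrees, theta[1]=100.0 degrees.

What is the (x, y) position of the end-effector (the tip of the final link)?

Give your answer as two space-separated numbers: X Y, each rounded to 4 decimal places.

joint[0] = (0.0000, 0.0000)  (base)
link 0: phi[0] = -75 = -75 deg
  cos(-75 deg) = 0.2588, sin(-75 deg) = -0.9659
  joint[1] = (0.0000, 0.0000) + 3.6 * (0.2588, -0.9659) = (0.0000 + 0.9317, 0.0000 + -3.4773) = (0.9317, -3.4773)
link 1: phi[1] = -75 + 100 = 25 deg
  cos(25 deg) = 0.9063, sin(25 deg) = 0.4226
  joint[2] = (0.9317, -3.4773) + 6.5 * (0.9063, 0.4226) = (0.9317 + 5.8910, -3.4773 + 2.7470) = (6.8227, -0.7303)
End effector: (6.8227, -0.7303)

Answer: 6.8227 -0.7303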